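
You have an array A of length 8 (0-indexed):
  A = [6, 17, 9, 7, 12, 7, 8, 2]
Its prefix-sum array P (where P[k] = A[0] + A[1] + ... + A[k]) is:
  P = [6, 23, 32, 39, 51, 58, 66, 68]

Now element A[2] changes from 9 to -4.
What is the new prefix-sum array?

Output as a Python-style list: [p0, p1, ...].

Change: A[2] 9 -> -4, delta = -13
P[k] for k < 2: unchanged (A[2] not included)
P[k] for k >= 2: shift by delta = -13
  P[0] = 6 + 0 = 6
  P[1] = 23 + 0 = 23
  P[2] = 32 + -13 = 19
  P[3] = 39 + -13 = 26
  P[4] = 51 + -13 = 38
  P[5] = 58 + -13 = 45
  P[6] = 66 + -13 = 53
  P[7] = 68 + -13 = 55

Answer: [6, 23, 19, 26, 38, 45, 53, 55]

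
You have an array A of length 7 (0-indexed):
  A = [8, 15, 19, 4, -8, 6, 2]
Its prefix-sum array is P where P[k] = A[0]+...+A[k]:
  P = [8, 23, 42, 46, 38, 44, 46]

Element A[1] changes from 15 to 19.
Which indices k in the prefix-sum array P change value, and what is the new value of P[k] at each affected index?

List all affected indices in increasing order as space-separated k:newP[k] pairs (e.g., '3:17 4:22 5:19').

Answer: 1:27 2:46 3:50 4:42 5:48 6:50

Derivation:
P[k] = A[0] + ... + A[k]
P[k] includes A[1] iff k >= 1
Affected indices: 1, 2, ..., 6; delta = 4
  P[1]: 23 + 4 = 27
  P[2]: 42 + 4 = 46
  P[3]: 46 + 4 = 50
  P[4]: 38 + 4 = 42
  P[5]: 44 + 4 = 48
  P[6]: 46 + 4 = 50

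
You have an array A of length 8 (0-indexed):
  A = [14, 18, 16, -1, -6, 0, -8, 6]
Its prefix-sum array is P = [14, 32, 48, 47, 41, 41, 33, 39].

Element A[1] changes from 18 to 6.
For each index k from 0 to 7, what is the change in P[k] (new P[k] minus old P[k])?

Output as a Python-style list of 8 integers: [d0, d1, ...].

Element change: A[1] 18 -> 6, delta = -12
For k < 1: P[k] unchanged, delta_P[k] = 0
For k >= 1: P[k] shifts by exactly -12
Delta array: [0, -12, -12, -12, -12, -12, -12, -12]

Answer: [0, -12, -12, -12, -12, -12, -12, -12]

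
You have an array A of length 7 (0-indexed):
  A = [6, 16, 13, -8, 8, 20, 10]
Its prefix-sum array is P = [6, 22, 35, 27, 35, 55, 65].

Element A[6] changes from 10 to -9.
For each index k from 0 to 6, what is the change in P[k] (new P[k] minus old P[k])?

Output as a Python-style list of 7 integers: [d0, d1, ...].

Element change: A[6] 10 -> -9, delta = -19
For k < 6: P[k] unchanged, delta_P[k] = 0
For k >= 6: P[k] shifts by exactly -19
Delta array: [0, 0, 0, 0, 0, 0, -19]

Answer: [0, 0, 0, 0, 0, 0, -19]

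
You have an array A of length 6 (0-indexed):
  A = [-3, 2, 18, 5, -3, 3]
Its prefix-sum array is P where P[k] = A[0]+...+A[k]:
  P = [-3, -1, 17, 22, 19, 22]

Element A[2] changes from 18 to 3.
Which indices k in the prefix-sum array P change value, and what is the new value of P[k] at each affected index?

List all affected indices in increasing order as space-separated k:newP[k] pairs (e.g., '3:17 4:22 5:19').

P[k] = A[0] + ... + A[k]
P[k] includes A[2] iff k >= 2
Affected indices: 2, 3, ..., 5; delta = -15
  P[2]: 17 + -15 = 2
  P[3]: 22 + -15 = 7
  P[4]: 19 + -15 = 4
  P[5]: 22 + -15 = 7

Answer: 2:2 3:7 4:4 5:7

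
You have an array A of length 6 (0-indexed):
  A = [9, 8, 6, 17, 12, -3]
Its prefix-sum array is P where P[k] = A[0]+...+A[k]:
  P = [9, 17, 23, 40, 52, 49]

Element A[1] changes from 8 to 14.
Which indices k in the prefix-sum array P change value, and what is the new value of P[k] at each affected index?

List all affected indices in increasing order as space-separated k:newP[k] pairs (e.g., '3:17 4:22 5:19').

P[k] = A[0] + ... + A[k]
P[k] includes A[1] iff k >= 1
Affected indices: 1, 2, ..., 5; delta = 6
  P[1]: 17 + 6 = 23
  P[2]: 23 + 6 = 29
  P[3]: 40 + 6 = 46
  P[4]: 52 + 6 = 58
  P[5]: 49 + 6 = 55

Answer: 1:23 2:29 3:46 4:58 5:55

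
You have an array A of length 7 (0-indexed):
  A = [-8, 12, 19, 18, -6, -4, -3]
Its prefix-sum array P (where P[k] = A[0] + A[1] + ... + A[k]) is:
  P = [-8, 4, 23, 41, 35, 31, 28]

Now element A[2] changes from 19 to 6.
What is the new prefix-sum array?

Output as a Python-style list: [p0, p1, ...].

Change: A[2] 19 -> 6, delta = -13
P[k] for k < 2: unchanged (A[2] not included)
P[k] for k >= 2: shift by delta = -13
  P[0] = -8 + 0 = -8
  P[1] = 4 + 0 = 4
  P[2] = 23 + -13 = 10
  P[3] = 41 + -13 = 28
  P[4] = 35 + -13 = 22
  P[5] = 31 + -13 = 18
  P[6] = 28 + -13 = 15

Answer: [-8, 4, 10, 28, 22, 18, 15]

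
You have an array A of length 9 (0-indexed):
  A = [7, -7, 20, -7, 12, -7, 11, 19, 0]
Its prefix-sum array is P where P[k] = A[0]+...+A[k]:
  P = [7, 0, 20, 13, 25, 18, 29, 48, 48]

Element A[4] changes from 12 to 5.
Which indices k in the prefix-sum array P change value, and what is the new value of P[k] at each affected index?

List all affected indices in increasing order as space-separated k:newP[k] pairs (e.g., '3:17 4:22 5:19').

P[k] = A[0] + ... + A[k]
P[k] includes A[4] iff k >= 4
Affected indices: 4, 5, ..., 8; delta = -7
  P[4]: 25 + -7 = 18
  P[5]: 18 + -7 = 11
  P[6]: 29 + -7 = 22
  P[7]: 48 + -7 = 41
  P[8]: 48 + -7 = 41

Answer: 4:18 5:11 6:22 7:41 8:41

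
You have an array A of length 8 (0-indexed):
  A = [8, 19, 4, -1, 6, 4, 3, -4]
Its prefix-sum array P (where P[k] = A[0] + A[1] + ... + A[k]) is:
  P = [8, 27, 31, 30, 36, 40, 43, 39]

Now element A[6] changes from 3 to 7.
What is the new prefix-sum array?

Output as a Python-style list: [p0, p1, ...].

Answer: [8, 27, 31, 30, 36, 40, 47, 43]

Derivation:
Change: A[6] 3 -> 7, delta = 4
P[k] for k < 6: unchanged (A[6] not included)
P[k] for k >= 6: shift by delta = 4
  P[0] = 8 + 0 = 8
  P[1] = 27 + 0 = 27
  P[2] = 31 + 0 = 31
  P[3] = 30 + 0 = 30
  P[4] = 36 + 0 = 36
  P[5] = 40 + 0 = 40
  P[6] = 43 + 4 = 47
  P[7] = 39 + 4 = 43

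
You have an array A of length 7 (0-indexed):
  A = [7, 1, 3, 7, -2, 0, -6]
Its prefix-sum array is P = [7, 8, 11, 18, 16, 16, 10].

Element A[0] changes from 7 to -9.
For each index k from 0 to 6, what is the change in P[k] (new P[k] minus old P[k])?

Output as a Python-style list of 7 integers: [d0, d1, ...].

Answer: [-16, -16, -16, -16, -16, -16, -16]

Derivation:
Element change: A[0] 7 -> -9, delta = -16
For k < 0: P[k] unchanged, delta_P[k] = 0
For k >= 0: P[k] shifts by exactly -16
Delta array: [-16, -16, -16, -16, -16, -16, -16]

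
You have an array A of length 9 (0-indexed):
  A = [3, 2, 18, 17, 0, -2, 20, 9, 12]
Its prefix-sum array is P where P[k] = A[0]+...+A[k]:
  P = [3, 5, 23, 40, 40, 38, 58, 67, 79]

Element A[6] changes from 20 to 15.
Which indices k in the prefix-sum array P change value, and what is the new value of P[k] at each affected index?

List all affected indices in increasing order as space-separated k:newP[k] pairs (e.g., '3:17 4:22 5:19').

P[k] = A[0] + ... + A[k]
P[k] includes A[6] iff k >= 6
Affected indices: 6, 7, ..., 8; delta = -5
  P[6]: 58 + -5 = 53
  P[7]: 67 + -5 = 62
  P[8]: 79 + -5 = 74

Answer: 6:53 7:62 8:74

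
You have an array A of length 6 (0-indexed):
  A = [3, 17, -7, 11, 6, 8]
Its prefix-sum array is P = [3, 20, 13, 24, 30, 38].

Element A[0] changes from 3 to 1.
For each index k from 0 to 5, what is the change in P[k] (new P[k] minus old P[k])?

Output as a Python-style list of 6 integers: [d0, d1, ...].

Element change: A[0] 3 -> 1, delta = -2
For k < 0: P[k] unchanged, delta_P[k] = 0
For k >= 0: P[k] shifts by exactly -2
Delta array: [-2, -2, -2, -2, -2, -2]

Answer: [-2, -2, -2, -2, -2, -2]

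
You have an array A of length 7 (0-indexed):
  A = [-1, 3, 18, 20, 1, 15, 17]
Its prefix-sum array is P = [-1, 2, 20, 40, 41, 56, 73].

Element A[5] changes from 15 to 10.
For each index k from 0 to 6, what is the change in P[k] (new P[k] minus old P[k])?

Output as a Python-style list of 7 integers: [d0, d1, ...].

Answer: [0, 0, 0, 0, 0, -5, -5]

Derivation:
Element change: A[5] 15 -> 10, delta = -5
For k < 5: P[k] unchanged, delta_P[k] = 0
For k >= 5: P[k] shifts by exactly -5
Delta array: [0, 0, 0, 0, 0, -5, -5]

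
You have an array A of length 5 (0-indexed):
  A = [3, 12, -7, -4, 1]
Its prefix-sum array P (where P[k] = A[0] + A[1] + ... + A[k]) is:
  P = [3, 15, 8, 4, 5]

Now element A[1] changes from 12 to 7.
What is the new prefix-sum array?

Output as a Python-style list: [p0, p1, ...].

Answer: [3, 10, 3, -1, 0]

Derivation:
Change: A[1] 12 -> 7, delta = -5
P[k] for k < 1: unchanged (A[1] not included)
P[k] for k >= 1: shift by delta = -5
  P[0] = 3 + 0 = 3
  P[1] = 15 + -5 = 10
  P[2] = 8 + -5 = 3
  P[3] = 4 + -5 = -1
  P[4] = 5 + -5 = 0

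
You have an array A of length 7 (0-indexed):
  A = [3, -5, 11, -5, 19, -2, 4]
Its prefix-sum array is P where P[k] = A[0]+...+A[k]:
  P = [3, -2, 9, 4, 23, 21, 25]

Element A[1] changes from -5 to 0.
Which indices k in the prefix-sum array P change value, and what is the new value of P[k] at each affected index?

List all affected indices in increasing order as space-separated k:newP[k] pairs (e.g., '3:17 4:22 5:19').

P[k] = A[0] + ... + A[k]
P[k] includes A[1] iff k >= 1
Affected indices: 1, 2, ..., 6; delta = 5
  P[1]: -2 + 5 = 3
  P[2]: 9 + 5 = 14
  P[3]: 4 + 5 = 9
  P[4]: 23 + 5 = 28
  P[5]: 21 + 5 = 26
  P[6]: 25 + 5 = 30

Answer: 1:3 2:14 3:9 4:28 5:26 6:30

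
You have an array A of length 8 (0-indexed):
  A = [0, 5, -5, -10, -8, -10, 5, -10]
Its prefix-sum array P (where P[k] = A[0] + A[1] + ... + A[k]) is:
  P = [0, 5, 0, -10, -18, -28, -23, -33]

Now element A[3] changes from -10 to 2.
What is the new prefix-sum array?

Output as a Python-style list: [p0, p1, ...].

Answer: [0, 5, 0, 2, -6, -16, -11, -21]

Derivation:
Change: A[3] -10 -> 2, delta = 12
P[k] for k < 3: unchanged (A[3] not included)
P[k] for k >= 3: shift by delta = 12
  P[0] = 0 + 0 = 0
  P[1] = 5 + 0 = 5
  P[2] = 0 + 0 = 0
  P[3] = -10 + 12 = 2
  P[4] = -18 + 12 = -6
  P[5] = -28 + 12 = -16
  P[6] = -23 + 12 = -11
  P[7] = -33 + 12 = -21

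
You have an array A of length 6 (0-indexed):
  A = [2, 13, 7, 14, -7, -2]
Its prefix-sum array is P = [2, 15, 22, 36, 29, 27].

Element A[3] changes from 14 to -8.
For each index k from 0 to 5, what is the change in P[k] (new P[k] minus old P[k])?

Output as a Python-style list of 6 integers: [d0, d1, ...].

Element change: A[3] 14 -> -8, delta = -22
For k < 3: P[k] unchanged, delta_P[k] = 0
For k >= 3: P[k] shifts by exactly -22
Delta array: [0, 0, 0, -22, -22, -22]

Answer: [0, 0, 0, -22, -22, -22]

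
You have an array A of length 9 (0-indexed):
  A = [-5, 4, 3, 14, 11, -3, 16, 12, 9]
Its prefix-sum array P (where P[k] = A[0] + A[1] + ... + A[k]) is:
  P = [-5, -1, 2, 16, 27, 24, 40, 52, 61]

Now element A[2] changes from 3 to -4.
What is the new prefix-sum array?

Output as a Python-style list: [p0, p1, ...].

Change: A[2] 3 -> -4, delta = -7
P[k] for k < 2: unchanged (A[2] not included)
P[k] for k >= 2: shift by delta = -7
  P[0] = -5 + 0 = -5
  P[1] = -1 + 0 = -1
  P[2] = 2 + -7 = -5
  P[3] = 16 + -7 = 9
  P[4] = 27 + -7 = 20
  P[5] = 24 + -7 = 17
  P[6] = 40 + -7 = 33
  P[7] = 52 + -7 = 45
  P[8] = 61 + -7 = 54

Answer: [-5, -1, -5, 9, 20, 17, 33, 45, 54]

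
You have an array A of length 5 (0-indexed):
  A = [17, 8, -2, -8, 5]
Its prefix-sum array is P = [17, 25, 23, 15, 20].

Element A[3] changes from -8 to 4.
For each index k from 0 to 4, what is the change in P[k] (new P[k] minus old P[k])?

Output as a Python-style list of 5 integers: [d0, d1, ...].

Element change: A[3] -8 -> 4, delta = 12
For k < 3: P[k] unchanged, delta_P[k] = 0
For k >= 3: P[k] shifts by exactly 12
Delta array: [0, 0, 0, 12, 12]

Answer: [0, 0, 0, 12, 12]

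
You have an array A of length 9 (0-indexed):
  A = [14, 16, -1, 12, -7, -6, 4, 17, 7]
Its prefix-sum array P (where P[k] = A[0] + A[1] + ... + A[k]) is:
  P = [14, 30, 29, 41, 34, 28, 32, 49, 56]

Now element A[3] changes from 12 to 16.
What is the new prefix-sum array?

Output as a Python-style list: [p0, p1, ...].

Change: A[3] 12 -> 16, delta = 4
P[k] for k < 3: unchanged (A[3] not included)
P[k] for k >= 3: shift by delta = 4
  P[0] = 14 + 0 = 14
  P[1] = 30 + 0 = 30
  P[2] = 29 + 0 = 29
  P[3] = 41 + 4 = 45
  P[4] = 34 + 4 = 38
  P[5] = 28 + 4 = 32
  P[6] = 32 + 4 = 36
  P[7] = 49 + 4 = 53
  P[8] = 56 + 4 = 60

Answer: [14, 30, 29, 45, 38, 32, 36, 53, 60]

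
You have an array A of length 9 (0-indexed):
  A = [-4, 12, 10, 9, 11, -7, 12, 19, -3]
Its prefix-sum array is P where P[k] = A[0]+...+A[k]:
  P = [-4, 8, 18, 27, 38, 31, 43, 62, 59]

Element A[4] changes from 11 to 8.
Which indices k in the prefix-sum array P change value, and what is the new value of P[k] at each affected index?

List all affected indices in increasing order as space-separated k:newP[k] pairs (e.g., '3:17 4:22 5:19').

Answer: 4:35 5:28 6:40 7:59 8:56

Derivation:
P[k] = A[0] + ... + A[k]
P[k] includes A[4] iff k >= 4
Affected indices: 4, 5, ..., 8; delta = -3
  P[4]: 38 + -3 = 35
  P[5]: 31 + -3 = 28
  P[6]: 43 + -3 = 40
  P[7]: 62 + -3 = 59
  P[8]: 59 + -3 = 56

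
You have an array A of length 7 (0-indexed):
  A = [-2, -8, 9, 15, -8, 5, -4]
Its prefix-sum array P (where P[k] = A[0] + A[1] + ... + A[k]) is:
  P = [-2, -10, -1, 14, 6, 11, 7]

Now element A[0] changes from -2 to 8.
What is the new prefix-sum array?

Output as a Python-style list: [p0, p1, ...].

Change: A[0] -2 -> 8, delta = 10
P[k] for k < 0: unchanged (A[0] not included)
P[k] for k >= 0: shift by delta = 10
  P[0] = -2 + 10 = 8
  P[1] = -10 + 10 = 0
  P[2] = -1 + 10 = 9
  P[3] = 14 + 10 = 24
  P[4] = 6 + 10 = 16
  P[5] = 11 + 10 = 21
  P[6] = 7 + 10 = 17

Answer: [8, 0, 9, 24, 16, 21, 17]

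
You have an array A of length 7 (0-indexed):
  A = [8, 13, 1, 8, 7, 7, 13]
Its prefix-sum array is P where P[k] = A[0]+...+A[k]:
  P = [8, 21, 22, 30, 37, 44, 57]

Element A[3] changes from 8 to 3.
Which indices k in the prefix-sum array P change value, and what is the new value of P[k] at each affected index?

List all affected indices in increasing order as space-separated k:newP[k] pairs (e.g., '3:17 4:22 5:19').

P[k] = A[0] + ... + A[k]
P[k] includes A[3] iff k >= 3
Affected indices: 3, 4, ..., 6; delta = -5
  P[3]: 30 + -5 = 25
  P[4]: 37 + -5 = 32
  P[5]: 44 + -5 = 39
  P[6]: 57 + -5 = 52

Answer: 3:25 4:32 5:39 6:52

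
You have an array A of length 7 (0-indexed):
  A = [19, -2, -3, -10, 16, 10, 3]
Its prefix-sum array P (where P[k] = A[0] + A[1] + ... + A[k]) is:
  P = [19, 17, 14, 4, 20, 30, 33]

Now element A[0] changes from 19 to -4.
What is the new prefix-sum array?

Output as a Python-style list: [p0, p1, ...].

Change: A[0] 19 -> -4, delta = -23
P[k] for k < 0: unchanged (A[0] not included)
P[k] for k >= 0: shift by delta = -23
  P[0] = 19 + -23 = -4
  P[1] = 17 + -23 = -6
  P[2] = 14 + -23 = -9
  P[3] = 4 + -23 = -19
  P[4] = 20 + -23 = -3
  P[5] = 30 + -23 = 7
  P[6] = 33 + -23 = 10

Answer: [-4, -6, -9, -19, -3, 7, 10]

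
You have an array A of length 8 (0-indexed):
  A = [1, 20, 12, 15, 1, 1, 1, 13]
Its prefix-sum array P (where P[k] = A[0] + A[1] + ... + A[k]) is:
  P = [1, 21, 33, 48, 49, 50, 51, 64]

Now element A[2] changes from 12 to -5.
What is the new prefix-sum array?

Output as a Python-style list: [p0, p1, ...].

Change: A[2] 12 -> -5, delta = -17
P[k] for k < 2: unchanged (A[2] not included)
P[k] for k >= 2: shift by delta = -17
  P[0] = 1 + 0 = 1
  P[1] = 21 + 0 = 21
  P[2] = 33 + -17 = 16
  P[3] = 48 + -17 = 31
  P[4] = 49 + -17 = 32
  P[5] = 50 + -17 = 33
  P[6] = 51 + -17 = 34
  P[7] = 64 + -17 = 47

Answer: [1, 21, 16, 31, 32, 33, 34, 47]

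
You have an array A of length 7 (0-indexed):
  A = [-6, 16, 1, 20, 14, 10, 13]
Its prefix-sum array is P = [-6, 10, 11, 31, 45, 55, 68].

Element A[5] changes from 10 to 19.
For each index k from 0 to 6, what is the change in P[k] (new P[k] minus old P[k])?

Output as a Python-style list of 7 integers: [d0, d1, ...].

Answer: [0, 0, 0, 0, 0, 9, 9]

Derivation:
Element change: A[5] 10 -> 19, delta = 9
For k < 5: P[k] unchanged, delta_P[k] = 0
For k >= 5: P[k] shifts by exactly 9
Delta array: [0, 0, 0, 0, 0, 9, 9]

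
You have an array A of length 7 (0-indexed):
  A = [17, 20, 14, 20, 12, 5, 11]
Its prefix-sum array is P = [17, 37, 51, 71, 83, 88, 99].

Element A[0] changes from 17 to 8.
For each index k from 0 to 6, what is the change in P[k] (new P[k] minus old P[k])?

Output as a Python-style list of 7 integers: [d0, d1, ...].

Answer: [-9, -9, -9, -9, -9, -9, -9]

Derivation:
Element change: A[0] 17 -> 8, delta = -9
For k < 0: P[k] unchanged, delta_P[k] = 0
For k >= 0: P[k] shifts by exactly -9
Delta array: [-9, -9, -9, -9, -9, -9, -9]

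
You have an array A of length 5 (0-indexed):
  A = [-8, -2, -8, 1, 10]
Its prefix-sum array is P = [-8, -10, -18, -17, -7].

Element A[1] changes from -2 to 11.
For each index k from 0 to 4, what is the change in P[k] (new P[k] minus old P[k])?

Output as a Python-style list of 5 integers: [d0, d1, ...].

Element change: A[1] -2 -> 11, delta = 13
For k < 1: P[k] unchanged, delta_P[k] = 0
For k >= 1: P[k] shifts by exactly 13
Delta array: [0, 13, 13, 13, 13]

Answer: [0, 13, 13, 13, 13]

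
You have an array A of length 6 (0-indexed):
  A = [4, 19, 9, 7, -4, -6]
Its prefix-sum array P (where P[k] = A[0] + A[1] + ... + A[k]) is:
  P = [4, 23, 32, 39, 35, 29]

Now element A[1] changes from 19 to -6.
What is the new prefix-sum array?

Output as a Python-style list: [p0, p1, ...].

Change: A[1] 19 -> -6, delta = -25
P[k] for k < 1: unchanged (A[1] not included)
P[k] for k >= 1: shift by delta = -25
  P[0] = 4 + 0 = 4
  P[1] = 23 + -25 = -2
  P[2] = 32 + -25 = 7
  P[3] = 39 + -25 = 14
  P[4] = 35 + -25 = 10
  P[5] = 29 + -25 = 4

Answer: [4, -2, 7, 14, 10, 4]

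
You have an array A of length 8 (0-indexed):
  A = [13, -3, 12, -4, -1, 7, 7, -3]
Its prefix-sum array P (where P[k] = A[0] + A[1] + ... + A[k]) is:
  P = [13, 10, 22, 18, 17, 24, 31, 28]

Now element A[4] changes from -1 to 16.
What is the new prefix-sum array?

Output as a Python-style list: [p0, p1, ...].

Answer: [13, 10, 22, 18, 34, 41, 48, 45]

Derivation:
Change: A[4] -1 -> 16, delta = 17
P[k] for k < 4: unchanged (A[4] not included)
P[k] for k >= 4: shift by delta = 17
  P[0] = 13 + 0 = 13
  P[1] = 10 + 0 = 10
  P[2] = 22 + 0 = 22
  P[3] = 18 + 0 = 18
  P[4] = 17 + 17 = 34
  P[5] = 24 + 17 = 41
  P[6] = 31 + 17 = 48
  P[7] = 28 + 17 = 45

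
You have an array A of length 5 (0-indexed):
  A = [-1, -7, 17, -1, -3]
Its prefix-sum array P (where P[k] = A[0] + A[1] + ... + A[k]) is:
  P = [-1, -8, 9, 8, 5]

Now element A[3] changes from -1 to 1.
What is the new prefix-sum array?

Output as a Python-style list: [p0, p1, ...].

Change: A[3] -1 -> 1, delta = 2
P[k] for k < 3: unchanged (A[3] not included)
P[k] for k >= 3: shift by delta = 2
  P[0] = -1 + 0 = -1
  P[1] = -8 + 0 = -8
  P[2] = 9 + 0 = 9
  P[3] = 8 + 2 = 10
  P[4] = 5 + 2 = 7

Answer: [-1, -8, 9, 10, 7]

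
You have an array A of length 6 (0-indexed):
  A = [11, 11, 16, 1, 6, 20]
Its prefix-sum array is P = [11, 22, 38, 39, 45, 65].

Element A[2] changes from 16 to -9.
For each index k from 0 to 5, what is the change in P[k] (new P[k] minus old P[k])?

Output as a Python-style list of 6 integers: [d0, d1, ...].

Answer: [0, 0, -25, -25, -25, -25]

Derivation:
Element change: A[2] 16 -> -9, delta = -25
For k < 2: P[k] unchanged, delta_P[k] = 0
For k >= 2: P[k] shifts by exactly -25
Delta array: [0, 0, -25, -25, -25, -25]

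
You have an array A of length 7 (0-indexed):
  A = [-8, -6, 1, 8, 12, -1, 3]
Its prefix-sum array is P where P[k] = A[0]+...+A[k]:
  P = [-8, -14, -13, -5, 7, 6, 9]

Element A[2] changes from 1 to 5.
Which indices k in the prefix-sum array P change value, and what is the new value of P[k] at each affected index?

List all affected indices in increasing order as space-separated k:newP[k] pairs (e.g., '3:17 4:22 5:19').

P[k] = A[0] + ... + A[k]
P[k] includes A[2] iff k >= 2
Affected indices: 2, 3, ..., 6; delta = 4
  P[2]: -13 + 4 = -9
  P[3]: -5 + 4 = -1
  P[4]: 7 + 4 = 11
  P[5]: 6 + 4 = 10
  P[6]: 9 + 4 = 13

Answer: 2:-9 3:-1 4:11 5:10 6:13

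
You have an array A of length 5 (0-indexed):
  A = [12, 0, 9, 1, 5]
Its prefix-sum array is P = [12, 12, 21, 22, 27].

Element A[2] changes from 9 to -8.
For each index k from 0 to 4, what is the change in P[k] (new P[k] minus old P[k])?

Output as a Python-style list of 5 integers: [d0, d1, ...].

Answer: [0, 0, -17, -17, -17]

Derivation:
Element change: A[2] 9 -> -8, delta = -17
For k < 2: P[k] unchanged, delta_P[k] = 0
For k >= 2: P[k] shifts by exactly -17
Delta array: [0, 0, -17, -17, -17]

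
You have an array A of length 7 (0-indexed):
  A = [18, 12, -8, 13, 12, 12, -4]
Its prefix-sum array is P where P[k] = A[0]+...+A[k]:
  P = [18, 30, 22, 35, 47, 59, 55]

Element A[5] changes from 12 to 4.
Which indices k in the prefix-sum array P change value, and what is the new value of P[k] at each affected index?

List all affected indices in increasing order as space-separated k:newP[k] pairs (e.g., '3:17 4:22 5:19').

Answer: 5:51 6:47

Derivation:
P[k] = A[0] + ... + A[k]
P[k] includes A[5] iff k >= 5
Affected indices: 5, 6, ..., 6; delta = -8
  P[5]: 59 + -8 = 51
  P[6]: 55 + -8 = 47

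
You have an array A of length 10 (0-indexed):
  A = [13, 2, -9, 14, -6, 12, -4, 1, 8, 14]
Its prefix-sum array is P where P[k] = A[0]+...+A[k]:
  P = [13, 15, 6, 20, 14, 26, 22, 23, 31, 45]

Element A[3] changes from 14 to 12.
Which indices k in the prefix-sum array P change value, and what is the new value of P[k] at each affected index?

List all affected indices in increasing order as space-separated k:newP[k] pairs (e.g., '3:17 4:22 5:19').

P[k] = A[0] + ... + A[k]
P[k] includes A[3] iff k >= 3
Affected indices: 3, 4, ..., 9; delta = -2
  P[3]: 20 + -2 = 18
  P[4]: 14 + -2 = 12
  P[5]: 26 + -2 = 24
  P[6]: 22 + -2 = 20
  P[7]: 23 + -2 = 21
  P[8]: 31 + -2 = 29
  P[9]: 45 + -2 = 43

Answer: 3:18 4:12 5:24 6:20 7:21 8:29 9:43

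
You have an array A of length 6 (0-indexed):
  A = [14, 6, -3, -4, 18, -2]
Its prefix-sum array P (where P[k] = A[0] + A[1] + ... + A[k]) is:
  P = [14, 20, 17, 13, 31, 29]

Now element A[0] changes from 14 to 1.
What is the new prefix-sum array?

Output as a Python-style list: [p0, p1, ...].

Answer: [1, 7, 4, 0, 18, 16]

Derivation:
Change: A[0] 14 -> 1, delta = -13
P[k] for k < 0: unchanged (A[0] not included)
P[k] for k >= 0: shift by delta = -13
  P[0] = 14 + -13 = 1
  P[1] = 20 + -13 = 7
  P[2] = 17 + -13 = 4
  P[3] = 13 + -13 = 0
  P[4] = 31 + -13 = 18
  P[5] = 29 + -13 = 16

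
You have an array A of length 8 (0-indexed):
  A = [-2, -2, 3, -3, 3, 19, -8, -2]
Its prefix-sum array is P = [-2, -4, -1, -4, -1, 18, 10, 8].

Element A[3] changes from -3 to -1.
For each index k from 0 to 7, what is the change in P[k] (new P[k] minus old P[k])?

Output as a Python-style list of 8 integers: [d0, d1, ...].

Element change: A[3] -3 -> -1, delta = 2
For k < 3: P[k] unchanged, delta_P[k] = 0
For k >= 3: P[k] shifts by exactly 2
Delta array: [0, 0, 0, 2, 2, 2, 2, 2]

Answer: [0, 0, 0, 2, 2, 2, 2, 2]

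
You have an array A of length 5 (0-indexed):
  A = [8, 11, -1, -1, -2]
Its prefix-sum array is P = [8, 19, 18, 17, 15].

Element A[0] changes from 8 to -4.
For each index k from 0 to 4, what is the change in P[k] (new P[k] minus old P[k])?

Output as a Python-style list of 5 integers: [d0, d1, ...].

Element change: A[0] 8 -> -4, delta = -12
For k < 0: P[k] unchanged, delta_P[k] = 0
For k >= 0: P[k] shifts by exactly -12
Delta array: [-12, -12, -12, -12, -12]

Answer: [-12, -12, -12, -12, -12]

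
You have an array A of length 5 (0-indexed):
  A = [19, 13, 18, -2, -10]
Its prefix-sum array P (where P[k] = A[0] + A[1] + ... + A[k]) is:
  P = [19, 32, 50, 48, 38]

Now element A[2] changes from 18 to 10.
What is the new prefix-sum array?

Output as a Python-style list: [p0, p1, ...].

Answer: [19, 32, 42, 40, 30]

Derivation:
Change: A[2] 18 -> 10, delta = -8
P[k] for k < 2: unchanged (A[2] not included)
P[k] for k >= 2: shift by delta = -8
  P[0] = 19 + 0 = 19
  P[1] = 32 + 0 = 32
  P[2] = 50 + -8 = 42
  P[3] = 48 + -8 = 40
  P[4] = 38 + -8 = 30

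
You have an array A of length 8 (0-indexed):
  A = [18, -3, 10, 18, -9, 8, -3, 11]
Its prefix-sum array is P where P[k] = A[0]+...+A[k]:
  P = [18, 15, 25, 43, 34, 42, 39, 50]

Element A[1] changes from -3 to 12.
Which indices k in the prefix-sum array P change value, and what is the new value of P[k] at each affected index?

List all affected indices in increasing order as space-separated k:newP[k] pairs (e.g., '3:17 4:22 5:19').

Answer: 1:30 2:40 3:58 4:49 5:57 6:54 7:65

Derivation:
P[k] = A[0] + ... + A[k]
P[k] includes A[1] iff k >= 1
Affected indices: 1, 2, ..., 7; delta = 15
  P[1]: 15 + 15 = 30
  P[2]: 25 + 15 = 40
  P[3]: 43 + 15 = 58
  P[4]: 34 + 15 = 49
  P[5]: 42 + 15 = 57
  P[6]: 39 + 15 = 54
  P[7]: 50 + 15 = 65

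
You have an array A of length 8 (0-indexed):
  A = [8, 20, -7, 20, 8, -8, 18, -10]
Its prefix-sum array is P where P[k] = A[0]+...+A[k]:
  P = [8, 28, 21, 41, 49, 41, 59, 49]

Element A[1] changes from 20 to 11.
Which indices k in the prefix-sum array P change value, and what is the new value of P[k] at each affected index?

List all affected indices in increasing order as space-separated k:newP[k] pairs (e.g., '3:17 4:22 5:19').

P[k] = A[0] + ... + A[k]
P[k] includes A[1] iff k >= 1
Affected indices: 1, 2, ..., 7; delta = -9
  P[1]: 28 + -9 = 19
  P[2]: 21 + -9 = 12
  P[3]: 41 + -9 = 32
  P[4]: 49 + -9 = 40
  P[5]: 41 + -9 = 32
  P[6]: 59 + -9 = 50
  P[7]: 49 + -9 = 40

Answer: 1:19 2:12 3:32 4:40 5:32 6:50 7:40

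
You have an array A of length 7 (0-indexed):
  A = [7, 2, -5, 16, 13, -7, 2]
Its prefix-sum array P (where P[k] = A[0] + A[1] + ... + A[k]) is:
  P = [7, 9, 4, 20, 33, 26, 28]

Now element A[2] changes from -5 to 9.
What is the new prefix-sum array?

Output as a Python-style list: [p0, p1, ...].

Change: A[2] -5 -> 9, delta = 14
P[k] for k < 2: unchanged (A[2] not included)
P[k] for k >= 2: shift by delta = 14
  P[0] = 7 + 0 = 7
  P[1] = 9 + 0 = 9
  P[2] = 4 + 14 = 18
  P[3] = 20 + 14 = 34
  P[4] = 33 + 14 = 47
  P[5] = 26 + 14 = 40
  P[6] = 28 + 14 = 42

Answer: [7, 9, 18, 34, 47, 40, 42]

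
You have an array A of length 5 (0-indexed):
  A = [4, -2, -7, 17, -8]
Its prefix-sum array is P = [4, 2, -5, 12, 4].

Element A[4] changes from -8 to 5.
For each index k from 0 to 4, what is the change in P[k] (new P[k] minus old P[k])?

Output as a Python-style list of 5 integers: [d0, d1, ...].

Answer: [0, 0, 0, 0, 13]

Derivation:
Element change: A[4] -8 -> 5, delta = 13
For k < 4: P[k] unchanged, delta_P[k] = 0
For k >= 4: P[k] shifts by exactly 13
Delta array: [0, 0, 0, 0, 13]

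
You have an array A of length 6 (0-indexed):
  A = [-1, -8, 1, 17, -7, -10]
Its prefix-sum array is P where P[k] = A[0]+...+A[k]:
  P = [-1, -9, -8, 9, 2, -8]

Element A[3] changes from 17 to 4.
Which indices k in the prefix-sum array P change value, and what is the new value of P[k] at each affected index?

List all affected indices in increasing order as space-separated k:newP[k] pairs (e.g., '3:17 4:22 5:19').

P[k] = A[0] + ... + A[k]
P[k] includes A[3] iff k >= 3
Affected indices: 3, 4, ..., 5; delta = -13
  P[3]: 9 + -13 = -4
  P[4]: 2 + -13 = -11
  P[5]: -8 + -13 = -21

Answer: 3:-4 4:-11 5:-21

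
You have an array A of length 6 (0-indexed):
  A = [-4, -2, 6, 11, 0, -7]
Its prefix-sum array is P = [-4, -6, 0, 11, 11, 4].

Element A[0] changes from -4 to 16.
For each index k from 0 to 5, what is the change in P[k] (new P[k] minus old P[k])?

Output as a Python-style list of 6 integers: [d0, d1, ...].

Element change: A[0] -4 -> 16, delta = 20
For k < 0: P[k] unchanged, delta_P[k] = 0
For k >= 0: P[k] shifts by exactly 20
Delta array: [20, 20, 20, 20, 20, 20]

Answer: [20, 20, 20, 20, 20, 20]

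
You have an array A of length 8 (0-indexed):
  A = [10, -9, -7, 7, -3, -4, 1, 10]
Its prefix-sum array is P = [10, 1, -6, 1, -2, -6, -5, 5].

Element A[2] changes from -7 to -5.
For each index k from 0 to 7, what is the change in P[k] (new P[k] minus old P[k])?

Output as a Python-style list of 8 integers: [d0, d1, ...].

Answer: [0, 0, 2, 2, 2, 2, 2, 2]

Derivation:
Element change: A[2] -7 -> -5, delta = 2
For k < 2: P[k] unchanged, delta_P[k] = 0
For k >= 2: P[k] shifts by exactly 2
Delta array: [0, 0, 2, 2, 2, 2, 2, 2]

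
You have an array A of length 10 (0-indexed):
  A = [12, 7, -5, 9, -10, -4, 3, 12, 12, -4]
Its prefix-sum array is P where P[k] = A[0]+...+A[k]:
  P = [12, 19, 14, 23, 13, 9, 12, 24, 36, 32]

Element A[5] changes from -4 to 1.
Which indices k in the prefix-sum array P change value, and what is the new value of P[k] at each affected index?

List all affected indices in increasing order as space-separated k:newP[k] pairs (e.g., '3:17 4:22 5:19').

Answer: 5:14 6:17 7:29 8:41 9:37

Derivation:
P[k] = A[0] + ... + A[k]
P[k] includes A[5] iff k >= 5
Affected indices: 5, 6, ..., 9; delta = 5
  P[5]: 9 + 5 = 14
  P[6]: 12 + 5 = 17
  P[7]: 24 + 5 = 29
  P[8]: 36 + 5 = 41
  P[9]: 32 + 5 = 37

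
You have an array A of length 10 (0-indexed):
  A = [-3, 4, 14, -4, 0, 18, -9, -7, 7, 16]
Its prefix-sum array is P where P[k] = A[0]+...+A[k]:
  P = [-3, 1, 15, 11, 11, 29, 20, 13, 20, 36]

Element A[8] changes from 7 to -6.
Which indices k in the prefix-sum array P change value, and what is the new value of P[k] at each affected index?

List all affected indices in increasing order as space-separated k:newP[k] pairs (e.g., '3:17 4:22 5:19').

Answer: 8:7 9:23

Derivation:
P[k] = A[0] + ... + A[k]
P[k] includes A[8] iff k >= 8
Affected indices: 8, 9, ..., 9; delta = -13
  P[8]: 20 + -13 = 7
  P[9]: 36 + -13 = 23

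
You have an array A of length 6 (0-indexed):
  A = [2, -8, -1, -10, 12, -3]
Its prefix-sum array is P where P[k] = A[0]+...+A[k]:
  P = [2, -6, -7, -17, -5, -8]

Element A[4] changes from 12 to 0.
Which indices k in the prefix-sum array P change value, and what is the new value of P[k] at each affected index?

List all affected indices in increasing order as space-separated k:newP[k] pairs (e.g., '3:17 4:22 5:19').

P[k] = A[0] + ... + A[k]
P[k] includes A[4] iff k >= 4
Affected indices: 4, 5, ..., 5; delta = -12
  P[4]: -5 + -12 = -17
  P[5]: -8 + -12 = -20

Answer: 4:-17 5:-20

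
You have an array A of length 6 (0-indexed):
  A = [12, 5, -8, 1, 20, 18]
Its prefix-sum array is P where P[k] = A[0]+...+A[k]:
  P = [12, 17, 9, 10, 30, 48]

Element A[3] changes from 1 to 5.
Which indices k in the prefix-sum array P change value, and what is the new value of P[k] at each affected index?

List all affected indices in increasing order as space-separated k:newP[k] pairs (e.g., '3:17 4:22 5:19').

P[k] = A[0] + ... + A[k]
P[k] includes A[3] iff k >= 3
Affected indices: 3, 4, ..., 5; delta = 4
  P[3]: 10 + 4 = 14
  P[4]: 30 + 4 = 34
  P[5]: 48 + 4 = 52

Answer: 3:14 4:34 5:52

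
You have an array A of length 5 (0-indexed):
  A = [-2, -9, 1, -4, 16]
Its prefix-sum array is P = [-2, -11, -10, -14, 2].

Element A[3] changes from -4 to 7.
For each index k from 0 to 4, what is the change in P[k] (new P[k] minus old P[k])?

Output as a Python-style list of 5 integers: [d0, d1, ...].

Element change: A[3] -4 -> 7, delta = 11
For k < 3: P[k] unchanged, delta_P[k] = 0
For k >= 3: P[k] shifts by exactly 11
Delta array: [0, 0, 0, 11, 11]

Answer: [0, 0, 0, 11, 11]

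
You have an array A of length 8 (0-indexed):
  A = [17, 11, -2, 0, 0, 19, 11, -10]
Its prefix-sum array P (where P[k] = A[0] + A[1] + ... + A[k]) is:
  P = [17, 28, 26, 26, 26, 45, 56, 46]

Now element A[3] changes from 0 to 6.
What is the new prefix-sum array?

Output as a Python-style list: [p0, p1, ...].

Answer: [17, 28, 26, 32, 32, 51, 62, 52]

Derivation:
Change: A[3] 0 -> 6, delta = 6
P[k] for k < 3: unchanged (A[3] not included)
P[k] for k >= 3: shift by delta = 6
  P[0] = 17 + 0 = 17
  P[1] = 28 + 0 = 28
  P[2] = 26 + 0 = 26
  P[3] = 26 + 6 = 32
  P[4] = 26 + 6 = 32
  P[5] = 45 + 6 = 51
  P[6] = 56 + 6 = 62
  P[7] = 46 + 6 = 52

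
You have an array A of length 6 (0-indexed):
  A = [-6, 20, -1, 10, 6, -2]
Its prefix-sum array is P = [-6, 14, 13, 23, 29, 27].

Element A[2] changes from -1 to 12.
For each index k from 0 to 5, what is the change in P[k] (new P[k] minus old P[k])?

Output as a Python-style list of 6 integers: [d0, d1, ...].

Element change: A[2] -1 -> 12, delta = 13
For k < 2: P[k] unchanged, delta_P[k] = 0
For k >= 2: P[k] shifts by exactly 13
Delta array: [0, 0, 13, 13, 13, 13]

Answer: [0, 0, 13, 13, 13, 13]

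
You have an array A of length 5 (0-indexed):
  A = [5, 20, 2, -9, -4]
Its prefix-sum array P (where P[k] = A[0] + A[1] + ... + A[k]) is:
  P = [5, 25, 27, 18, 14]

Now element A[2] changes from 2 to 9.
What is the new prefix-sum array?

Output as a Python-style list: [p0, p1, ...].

Change: A[2] 2 -> 9, delta = 7
P[k] for k < 2: unchanged (A[2] not included)
P[k] for k >= 2: shift by delta = 7
  P[0] = 5 + 0 = 5
  P[1] = 25 + 0 = 25
  P[2] = 27 + 7 = 34
  P[3] = 18 + 7 = 25
  P[4] = 14 + 7 = 21

Answer: [5, 25, 34, 25, 21]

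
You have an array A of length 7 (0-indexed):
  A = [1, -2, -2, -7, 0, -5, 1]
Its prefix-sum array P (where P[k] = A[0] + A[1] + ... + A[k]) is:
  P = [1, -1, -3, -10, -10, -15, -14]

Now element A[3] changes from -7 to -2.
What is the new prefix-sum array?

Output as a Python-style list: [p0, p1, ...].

Answer: [1, -1, -3, -5, -5, -10, -9]

Derivation:
Change: A[3] -7 -> -2, delta = 5
P[k] for k < 3: unchanged (A[3] not included)
P[k] for k >= 3: shift by delta = 5
  P[0] = 1 + 0 = 1
  P[1] = -1 + 0 = -1
  P[2] = -3 + 0 = -3
  P[3] = -10 + 5 = -5
  P[4] = -10 + 5 = -5
  P[5] = -15 + 5 = -10
  P[6] = -14 + 5 = -9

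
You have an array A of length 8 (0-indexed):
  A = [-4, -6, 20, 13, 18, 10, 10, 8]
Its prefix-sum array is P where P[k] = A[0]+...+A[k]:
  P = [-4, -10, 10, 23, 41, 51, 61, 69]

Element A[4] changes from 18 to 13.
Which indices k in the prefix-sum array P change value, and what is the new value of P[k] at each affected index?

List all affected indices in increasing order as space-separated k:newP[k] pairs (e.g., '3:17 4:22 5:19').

P[k] = A[0] + ... + A[k]
P[k] includes A[4] iff k >= 4
Affected indices: 4, 5, ..., 7; delta = -5
  P[4]: 41 + -5 = 36
  P[5]: 51 + -5 = 46
  P[6]: 61 + -5 = 56
  P[7]: 69 + -5 = 64

Answer: 4:36 5:46 6:56 7:64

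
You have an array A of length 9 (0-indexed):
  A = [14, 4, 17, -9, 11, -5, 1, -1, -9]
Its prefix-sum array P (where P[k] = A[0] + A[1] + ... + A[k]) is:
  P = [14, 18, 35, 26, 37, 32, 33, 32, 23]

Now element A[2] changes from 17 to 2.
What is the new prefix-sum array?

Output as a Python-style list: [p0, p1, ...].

Answer: [14, 18, 20, 11, 22, 17, 18, 17, 8]

Derivation:
Change: A[2] 17 -> 2, delta = -15
P[k] for k < 2: unchanged (A[2] not included)
P[k] for k >= 2: shift by delta = -15
  P[0] = 14 + 0 = 14
  P[1] = 18 + 0 = 18
  P[2] = 35 + -15 = 20
  P[3] = 26 + -15 = 11
  P[4] = 37 + -15 = 22
  P[5] = 32 + -15 = 17
  P[6] = 33 + -15 = 18
  P[7] = 32 + -15 = 17
  P[8] = 23 + -15 = 8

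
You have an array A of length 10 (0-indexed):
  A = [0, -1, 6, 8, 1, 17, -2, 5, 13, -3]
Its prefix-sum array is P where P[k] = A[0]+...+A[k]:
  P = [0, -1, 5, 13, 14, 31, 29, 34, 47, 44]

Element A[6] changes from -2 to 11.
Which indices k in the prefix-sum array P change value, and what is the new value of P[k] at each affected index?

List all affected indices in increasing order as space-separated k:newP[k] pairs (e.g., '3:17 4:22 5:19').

Answer: 6:42 7:47 8:60 9:57

Derivation:
P[k] = A[0] + ... + A[k]
P[k] includes A[6] iff k >= 6
Affected indices: 6, 7, ..., 9; delta = 13
  P[6]: 29 + 13 = 42
  P[7]: 34 + 13 = 47
  P[8]: 47 + 13 = 60
  P[9]: 44 + 13 = 57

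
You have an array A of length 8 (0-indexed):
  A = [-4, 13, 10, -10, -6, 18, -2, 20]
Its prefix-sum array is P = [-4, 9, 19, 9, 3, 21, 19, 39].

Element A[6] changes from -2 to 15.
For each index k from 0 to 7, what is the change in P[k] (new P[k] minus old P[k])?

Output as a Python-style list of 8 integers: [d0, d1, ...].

Answer: [0, 0, 0, 0, 0, 0, 17, 17]

Derivation:
Element change: A[6] -2 -> 15, delta = 17
For k < 6: P[k] unchanged, delta_P[k] = 0
For k >= 6: P[k] shifts by exactly 17
Delta array: [0, 0, 0, 0, 0, 0, 17, 17]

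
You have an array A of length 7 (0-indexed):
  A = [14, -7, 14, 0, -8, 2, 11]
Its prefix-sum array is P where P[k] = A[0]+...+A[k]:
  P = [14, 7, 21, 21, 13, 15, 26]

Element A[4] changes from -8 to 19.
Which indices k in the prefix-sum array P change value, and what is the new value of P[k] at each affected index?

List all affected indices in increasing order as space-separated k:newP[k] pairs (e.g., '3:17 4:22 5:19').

P[k] = A[0] + ... + A[k]
P[k] includes A[4] iff k >= 4
Affected indices: 4, 5, ..., 6; delta = 27
  P[4]: 13 + 27 = 40
  P[5]: 15 + 27 = 42
  P[6]: 26 + 27 = 53

Answer: 4:40 5:42 6:53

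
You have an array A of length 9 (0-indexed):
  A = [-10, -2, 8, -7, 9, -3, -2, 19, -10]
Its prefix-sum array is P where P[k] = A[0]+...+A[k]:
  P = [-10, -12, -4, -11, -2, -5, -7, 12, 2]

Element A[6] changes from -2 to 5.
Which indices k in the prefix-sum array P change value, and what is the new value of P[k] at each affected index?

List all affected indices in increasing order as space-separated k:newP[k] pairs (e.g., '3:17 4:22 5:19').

P[k] = A[0] + ... + A[k]
P[k] includes A[6] iff k >= 6
Affected indices: 6, 7, ..., 8; delta = 7
  P[6]: -7 + 7 = 0
  P[7]: 12 + 7 = 19
  P[8]: 2 + 7 = 9

Answer: 6:0 7:19 8:9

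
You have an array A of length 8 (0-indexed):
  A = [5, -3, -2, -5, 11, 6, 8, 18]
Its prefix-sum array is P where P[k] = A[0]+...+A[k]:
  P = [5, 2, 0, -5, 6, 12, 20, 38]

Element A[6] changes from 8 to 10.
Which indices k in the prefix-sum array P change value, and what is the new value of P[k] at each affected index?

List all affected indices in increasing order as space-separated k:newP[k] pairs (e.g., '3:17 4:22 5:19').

P[k] = A[0] + ... + A[k]
P[k] includes A[6] iff k >= 6
Affected indices: 6, 7, ..., 7; delta = 2
  P[6]: 20 + 2 = 22
  P[7]: 38 + 2 = 40

Answer: 6:22 7:40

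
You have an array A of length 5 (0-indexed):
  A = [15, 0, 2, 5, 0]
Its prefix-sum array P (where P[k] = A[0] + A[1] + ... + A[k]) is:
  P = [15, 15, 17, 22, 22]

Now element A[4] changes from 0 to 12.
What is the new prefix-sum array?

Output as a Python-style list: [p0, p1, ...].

Answer: [15, 15, 17, 22, 34]

Derivation:
Change: A[4] 0 -> 12, delta = 12
P[k] for k < 4: unchanged (A[4] not included)
P[k] for k >= 4: shift by delta = 12
  P[0] = 15 + 0 = 15
  P[1] = 15 + 0 = 15
  P[2] = 17 + 0 = 17
  P[3] = 22 + 0 = 22
  P[4] = 22 + 12 = 34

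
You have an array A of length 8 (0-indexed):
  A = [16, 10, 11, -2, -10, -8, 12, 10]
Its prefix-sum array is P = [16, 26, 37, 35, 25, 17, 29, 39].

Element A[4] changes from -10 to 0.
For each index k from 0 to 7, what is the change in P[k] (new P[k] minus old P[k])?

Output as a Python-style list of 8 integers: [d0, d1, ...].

Element change: A[4] -10 -> 0, delta = 10
For k < 4: P[k] unchanged, delta_P[k] = 0
For k >= 4: P[k] shifts by exactly 10
Delta array: [0, 0, 0, 0, 10, 10, 10, 10]

Answer: [0, 0, 0, 0, 10, 10, 10, 10]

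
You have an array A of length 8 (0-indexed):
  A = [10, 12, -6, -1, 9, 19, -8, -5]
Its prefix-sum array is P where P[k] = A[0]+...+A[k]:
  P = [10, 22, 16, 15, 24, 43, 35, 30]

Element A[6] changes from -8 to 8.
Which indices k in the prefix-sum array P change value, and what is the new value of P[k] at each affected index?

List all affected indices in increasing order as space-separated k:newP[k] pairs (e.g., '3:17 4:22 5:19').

Answer: 6:51 7:46

Derivation:
P[k] = A[0] + ... + A[k]
P[k] includes A[6] iff k >= 6
Affected indices: 6, 7, ..., 7; delta = 16
  P[6]: 35 + 16 = 51
  P[7]: 30 + 16 = 46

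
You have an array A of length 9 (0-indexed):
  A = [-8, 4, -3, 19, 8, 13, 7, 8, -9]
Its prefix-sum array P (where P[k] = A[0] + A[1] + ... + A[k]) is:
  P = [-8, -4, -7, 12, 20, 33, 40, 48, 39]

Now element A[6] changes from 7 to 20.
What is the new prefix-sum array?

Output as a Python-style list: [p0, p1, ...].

Change: A[6] 7 -> 20, delta = 13
P[k] for k < 6: unchanged (A[6] not included)
P[k] for k >= 6: shift by delta = 13
  P[0] = -8 + 0 = -8
  P[1] = -4 + 0 = -4
  P[2] = -7 + 0 = -7
  P[3] = 12 + 0 = 12
  P[4] = 20 + 0 = 20
  P[5] = 33 + 0 = 33
  P[6] = 40 + 13 = 53
  P[7] = 48 + 13 = 61
  P[8] = 39 + 13 = 52

Answer: [-8, -4, -7, 12, 20, 33, 53, 61, 52]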